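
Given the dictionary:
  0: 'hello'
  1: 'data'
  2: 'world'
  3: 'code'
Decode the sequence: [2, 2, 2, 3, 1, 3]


Look up each index in the dictionary:
  2 -> 'world'
  2 -> 'world'
  2 -> 'world'
  3 -> 'code'
  1 -> 'data'
  3 -> 'code'

Decoded: "world world world code data code"


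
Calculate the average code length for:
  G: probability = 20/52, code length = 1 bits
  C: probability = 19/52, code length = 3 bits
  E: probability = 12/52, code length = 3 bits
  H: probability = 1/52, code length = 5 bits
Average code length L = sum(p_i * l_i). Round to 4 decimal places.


Weighted contributions p_i * l_i:
  G: (20/52) * 1 = 20/52
  C: (19/52) * 3 = 57/52
  E: (12/52) * 3 = 36/52
  H: (1/52) * 5 = 5/52
Sum = (20 + 57 + 36 + 5)/52 = 118/52

L = 118/52 = 2.2692 bits/symbol


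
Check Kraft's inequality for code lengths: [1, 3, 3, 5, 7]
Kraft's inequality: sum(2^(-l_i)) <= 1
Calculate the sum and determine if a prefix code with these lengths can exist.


Sum = 2^(-1) + 2^(-3) + 2^(-3) + 2^(-5) + 2^(-7)
    = 0.5 + 0.125 + 0.125 + 0.03125 + 0.0078125
    = 101/128 = 0.7890625
Since 0.7890625 <= 1, Kraft's inequality IS satisfied.
A prefix code with these lengths CAN exist.

Kraft sum = 0.7890625. Satisfied.


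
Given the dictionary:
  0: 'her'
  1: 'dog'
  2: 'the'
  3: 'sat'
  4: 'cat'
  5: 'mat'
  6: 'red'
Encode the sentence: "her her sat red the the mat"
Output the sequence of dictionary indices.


Look up each word in the dictionary:
  'her' -> 0
  'her' -> 0
  'sat' -> 3
  'red' -> 6
  'the' -> 2
  'the' -> 2
  'mat' -> 5

Encoded: [0, 0, 3, 6, 2, 2, 5]


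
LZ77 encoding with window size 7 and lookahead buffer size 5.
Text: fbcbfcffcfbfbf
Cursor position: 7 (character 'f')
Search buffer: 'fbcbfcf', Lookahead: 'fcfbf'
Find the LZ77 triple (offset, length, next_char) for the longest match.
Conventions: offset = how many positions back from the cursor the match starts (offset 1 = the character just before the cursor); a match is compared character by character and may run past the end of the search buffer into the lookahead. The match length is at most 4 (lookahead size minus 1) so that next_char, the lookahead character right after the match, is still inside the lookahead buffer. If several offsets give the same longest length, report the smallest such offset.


Try each offset into the search buffer:
  offset=1 (pos 6, char 'f'): match length 1
  offset=2 (pos 5, char 'c'): match length 0
  offset=3 (pos 4, char 'f'): match length 3
  offset=4 (pos 3, char 'b'): match length 0
  offset=5 (pos 2, char 'c'): match length 0
  offset=6 (pos 1, char 'b'): match length 0
  offset=7 (pos 0, char 'f'): match length 1
Longest match has length 3 at offset 3.
next_char = character at position 7 + 3 = 10 -> 'b'

Best match: offset=3, length=3 (matching 'fcf' starting at position 4)
LZ77 triple: (3, 3, 'b')


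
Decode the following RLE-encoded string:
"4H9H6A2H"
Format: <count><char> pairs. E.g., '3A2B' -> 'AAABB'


Expanding each <count><char> pair:
  4H -> 'HHHH'
  9H -> 'HHHHHHHHH'
  6A -> 'AAAAAA'
  2H -> 'HH'

Decoded = HHHHHHHHHHHHHAAAAAAHH


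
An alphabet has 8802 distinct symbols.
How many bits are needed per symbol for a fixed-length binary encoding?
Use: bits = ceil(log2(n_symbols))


log2(8802) = 13.1036
Bracket: 2^13 = 8192 < 8802 <= 2^14 = 16384
So ceil(log2(8802)) = 14

bits = ceil(log2(8802)) = ceil(13.1036) = 14 bits


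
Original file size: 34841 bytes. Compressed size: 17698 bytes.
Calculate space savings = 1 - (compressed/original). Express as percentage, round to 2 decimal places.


ratio = compressed/original = 17698/34841 = 0.507965
savings = 1 - ratio = 1 - 0.507965 = 0.492035
as a percentage: 0.492035 * 100 = 49.2%

Space savings = 1 - 17698/34841 = 49.2%


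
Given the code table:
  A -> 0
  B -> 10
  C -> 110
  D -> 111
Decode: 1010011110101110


Decoding:
10 -> B
10 -> B
0 -> A
111 -> D
10 -> B
10 -> B
111 -> D
0 -> A


Result: BBADBBDA


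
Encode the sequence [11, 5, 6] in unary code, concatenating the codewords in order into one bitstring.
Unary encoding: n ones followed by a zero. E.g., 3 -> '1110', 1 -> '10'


Encode each number as n ones followed by a terminating 0:
  11 -> 111111111110 (12 bits)
  5 -> 111110 (6 bits)
  6 -> 1111110 (7 bits)
Total length = 12 + 6 + 7 = 25 bits.

Unary([11, 5, 6]) = 1111111111101111101111110 (25 bits)


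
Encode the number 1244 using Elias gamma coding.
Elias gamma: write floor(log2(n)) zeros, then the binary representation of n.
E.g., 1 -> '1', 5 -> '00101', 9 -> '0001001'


num_bits = floor(log2(1244)) + 1 = 11
leading_zeros = num_bits - 1 = 10
binary(1244) = 10011011100

Elias gamma(1244) = '0000000000' + '10011011100' = 000000000010011011100 (21 bits)


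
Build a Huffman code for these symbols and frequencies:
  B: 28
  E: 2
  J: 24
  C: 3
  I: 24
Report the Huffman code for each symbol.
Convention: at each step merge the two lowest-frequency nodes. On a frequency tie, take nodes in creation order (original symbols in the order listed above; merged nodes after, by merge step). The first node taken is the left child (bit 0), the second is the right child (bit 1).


Huffman tree construction:
Step 1: Merge E(2) + C(3) = 5
Step 2: Merge (E+C)(5) + J(24) = 29
Step 3: Merge I(24) + B(28) = 52
Step 4: Merge ((E+C)+J)(29) + (I+B)(52) = 81
Read each symbol's code off the tree from the root (left child = 0, right child = 1).

Codes:
  B: 11 (length 2)
  E: 000 (length 3)
  J: 01 (length 2)
  C: 001 (length 3)
  I: 10 (length 2)
Average code length: 167/81 = 2.0617 bits/symbol


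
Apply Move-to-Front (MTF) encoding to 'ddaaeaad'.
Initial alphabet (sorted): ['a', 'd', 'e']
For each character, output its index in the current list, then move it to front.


MTF encoding:
'd': index 1 in ['a', 'd', 'e'] -> ['d', 'a', 'e']
'd': index 0 in ['d', 'a', 'e'] -> ['d', 'a', 'e']
'a': index 1 in ['d', 'a', 'e'] -> ['a', 'd', 'e']
'a': index 0 in ['a', 'd', 'e'] -> ['a', 'd', 'e']
'e': index 2 in ['a', 'd', 'e'] -> ['e', 'a', 'd']
'a': index 1 in ['e', 'a', 'd'] -> ['a', 'e', 'd']
'a': index 0 in ['a', 'e', 'd'] -> ['a', 'e', 'd']
'd': index 2 in ['a', 'e', 'd'] -> ['d', 'a', 'e']


Output: [1, 0, 1, 0, 2, 1, 0, 2]


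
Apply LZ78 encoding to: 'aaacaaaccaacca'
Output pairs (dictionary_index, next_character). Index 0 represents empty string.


LZ78 encoding steps:
Dictionary: {0: ''}
Step 1: w='' (idx 0), next='a' -> output (0, 'a'), add 'a' as idx 1
Step 2: w='a' (idx 1), next='a' -> output (1, 'a'), add 'aa' as idx 2
Step 3: w='' (idx 0), next='c' -> output (0, 'c'), add 'c' as idx 3
Step 4: w='aa' (idx 2), next='a' -> output (2, 'a'), add 'aaa' as idx 4
Step 5: w='c' (idx 3), next='c' -> output (3, 'c'), add 'cc' as idx 5
Step 6: w='aa' (idx 2), next='c' -> output (2, 'c'), add 'aac' as idx 6
Step 7: w='c' (idx 3), next='a' -> output (3, 'a'), add 'ca' as idx 7


Encoded: [(0, 'a'), (1, 'a'), (0, 'c'), (2, 'a'), (3, 'c'), (2, 'c'), (3, 'a')]


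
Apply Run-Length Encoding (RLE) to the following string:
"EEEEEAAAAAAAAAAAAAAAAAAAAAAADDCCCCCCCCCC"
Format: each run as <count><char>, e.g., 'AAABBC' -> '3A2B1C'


Scanning runs left to right:
  i=0: run of 'E' x 5 -> '5E'
  i=5: run of 'A' x 23 -> '23A'
  i=28: run of 'D' x 2 -> '2D'
  i=30: run of 'C' x 10 -> '10C'

RLE = 5E23A2D10C


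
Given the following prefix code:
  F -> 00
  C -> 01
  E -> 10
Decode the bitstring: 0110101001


Decoding step by step:
Bits 01 -> C
Bits 10 -> E
Bits 10 -> E
Bits 10 -> E
Bits 01 -> C


Decoded message: CEEEC


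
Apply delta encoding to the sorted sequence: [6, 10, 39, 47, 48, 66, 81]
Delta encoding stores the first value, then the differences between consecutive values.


First value: 6
Deltas:
  10 - 6 = 4
  39 - 10 = 29
  47 - 39 = 8
  48 - 47 = 1
  66 - 48 = 18
  81 - 66 = 15


Delta encoded: [6, 4, 29, 8, 1, 18, 15]


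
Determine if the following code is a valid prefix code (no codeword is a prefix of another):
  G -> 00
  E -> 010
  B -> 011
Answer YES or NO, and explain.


Checking each pair (does one codeword prefix another?):
  G='00' vs E='010': no prefix
  G='00' vs B='011': no prefix
  E='010' vs G='00': no prefix
  E='010' vs B='011': no prefix
  B='011' vs G='00': no prefix
  B='011' vs E='010': no prefix
No violation found over all pairs.

YES -- this is a valid prefix code. No codeword is a prefix of any other codeword.


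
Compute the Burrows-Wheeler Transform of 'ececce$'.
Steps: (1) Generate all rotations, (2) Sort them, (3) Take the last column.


Rotations (sorted):
  0: $ececce -> last char: e
  1: cce$ece -> last char: e
  2: ce$ecec -> last char: c
  3: cecce$e -> last char: e
  4: e$ececc -> last char: c
  5: ecce$ec -> last char: c
  6: ececce$ -> last char: $


BWT = eececc$


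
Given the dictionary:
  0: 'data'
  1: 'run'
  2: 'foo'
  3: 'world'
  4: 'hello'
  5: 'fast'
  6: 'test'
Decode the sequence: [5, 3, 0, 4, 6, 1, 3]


Look up each index in the dictionary:
  5 -> 'fast'
  3 -> 'world'
  0 -> 'data'
  4 -> 'hello'
  6 -> 'test'
  1 -> 'run'
  3 -> 'world'

Decoded: "fast world data hello test run world"


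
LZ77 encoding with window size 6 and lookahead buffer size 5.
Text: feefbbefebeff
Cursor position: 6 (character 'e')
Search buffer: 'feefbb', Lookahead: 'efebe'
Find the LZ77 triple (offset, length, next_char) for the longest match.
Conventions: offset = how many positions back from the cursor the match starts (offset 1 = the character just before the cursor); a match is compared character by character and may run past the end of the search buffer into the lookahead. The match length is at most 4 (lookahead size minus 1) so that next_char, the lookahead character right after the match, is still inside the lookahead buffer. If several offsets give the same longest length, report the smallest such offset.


Try each offset into the search buffer:
  offset=1 (pos 5, char 'b'): match length 0
  offset=2 (pos 4, char 'b'): match length 0
  offset=3 (pos 3, char 'f'): match length 0
  offset=4 (pos 2, char 'e'): match length 2
  offset=5 (pos 1, char 'e'): match length 1
  offset=6 (pos 0, char 'f'): match length 0
Longest match has length 2 at offset 4.
next_char = character at position 6 + 2 = 8 -> 'e'

Best match: offset=4, length=2 (matching 'ef' starting at position 2)
LZ77 triple: (4, 2, 'e')


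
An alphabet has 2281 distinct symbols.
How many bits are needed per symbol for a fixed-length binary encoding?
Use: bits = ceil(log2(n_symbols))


log2(2281) = 11.1555
Bracket: 2^11 = 2048 < 2281 <= 2^12 = 4096
So ceil(log2(2281)) = 12

bits = ceil(log2(2281)) = ceil(11.1555) = 12 bits


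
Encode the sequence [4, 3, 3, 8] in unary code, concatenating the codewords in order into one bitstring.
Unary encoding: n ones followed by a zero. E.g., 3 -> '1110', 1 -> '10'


Encode each number as n ones followed by a terminating 0:
  4 -> 11110 (5 bits)
  3 -> 1110 (4 bits)
  3 -> 1110 (4 bits)
  8 -> 111111110 (9 bits)
Total length = 5 + 4 + 4 + 9 = 22 bits.

Unary([4, 3, 3, 8]) = 1111011101110111111110 (22 bits)


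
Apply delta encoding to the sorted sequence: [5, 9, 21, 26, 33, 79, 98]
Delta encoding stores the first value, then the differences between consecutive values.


First value: 5
Deltas:
  9 - 5 = 4
  21 - 9 = 12
  26 - 21 = 5
  33 - 26 = 7
  79 - 33 = 46
  98 - 79 = 19


Delta encoded: [5, 4, 12, 5, 7, 46, 19]


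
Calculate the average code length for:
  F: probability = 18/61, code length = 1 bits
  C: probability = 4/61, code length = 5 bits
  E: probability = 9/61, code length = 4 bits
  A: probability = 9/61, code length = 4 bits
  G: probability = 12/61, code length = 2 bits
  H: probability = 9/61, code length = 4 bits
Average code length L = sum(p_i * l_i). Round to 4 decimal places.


Weighted contributions p_i * l_i:
  F: (18/61) * 1 = 18/61
  C: (4/61) * 5 = 20/61
  E: (9/61) * 4 = 36/61
  A: (9/61) * 4 = 36/61
  G: (12/61) * 2 = 24/61
  H: (9/61) * 4 = 36/61
Sum = (18 + 20 + 36 + 36 + 24 + 36)/61 = 170/61

L = 170/61 = 2.7869 bits/symbol


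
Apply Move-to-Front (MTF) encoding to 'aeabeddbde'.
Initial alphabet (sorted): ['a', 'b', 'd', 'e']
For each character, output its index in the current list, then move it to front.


MTF encoding:
'a': index 0 in ['a', 'b', 'd', 'e'] -> ['a', 'b', 'd', 'e']
'e': index 3 in ['a', 'b', 'd', 'e'] -> ['e', 'a', 'b', 'd']
'a': index 1 in ['e', 'a', 'b', 'd'] -> ['a', 'e', 'b', 'd']
'b': index 2 in ['a', 'e', 'b', 'd'] -> ['b', 'a', 'e', 'd']
'e': index 2 in ['b', 'a', 'e', 'd'] -> ['e', 'b', 'a', 'd']
'd': index 3 in ['e', 'b', 'a', 'd'] -> ['d', 'e', 'b', 'a']
'd': index 0 in ['d', 'e', 'b', 'a'] -> ['d', 'e', 'b', 'a']
'b': index 2 in ['d', 'e', 'b', 'a'] -> ['b', 'd', 'e', 'a']
'd': index 1 in ['b', 'd', 'e', 'a'] -> ['d', 'b', 'e', 'a']
'e': index 2 in ['d', 'b', 'e', 'a'] -> ['e', 'd', 'b', 'a']


Output: [0, 3, 1, 2, 2, 3, 0, 2, 1, 2]


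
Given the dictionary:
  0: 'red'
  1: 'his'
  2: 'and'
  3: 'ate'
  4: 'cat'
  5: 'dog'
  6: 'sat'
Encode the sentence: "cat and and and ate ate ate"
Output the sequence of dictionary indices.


Look up each word in the dictionary:
  'cat' -> 4
  'and' -> 2
  'and' -> 2
  'and' -> 2
  'ate' -> 3
  'ate' -> 3
  'ate' -> 3

Encoded: [4, 2, 2, 2, 3, 3, 3]


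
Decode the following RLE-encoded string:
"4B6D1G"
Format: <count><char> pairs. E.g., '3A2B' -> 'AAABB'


Expanding each <count><char> pair:
  4B -> 'BBBB'
  6D -> 'DDDDDD'
  1G -> 'G'

Decoded = BBBBDDDDDDG


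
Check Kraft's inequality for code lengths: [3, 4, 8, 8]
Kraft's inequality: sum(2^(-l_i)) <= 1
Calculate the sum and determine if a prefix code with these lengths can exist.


Sum = 2^(-3) + 2^(-4) + 2^(-8) + 2^(-8)
    = 0.125 + 0.0625 + 0.00390625 + 0.00390625
    = 50/256 = 0.1953125
Since 0.1953125 <= 1, Kraft's inequality IS satisfied.
A prefix code with these lengths CAN exist.

Kraft sum = 0.1953125. Satisfied.


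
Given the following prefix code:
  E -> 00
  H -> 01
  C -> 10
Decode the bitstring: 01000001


Decoding step by step:
Bits 01 -> H
Bits 00 -> E
Bits 00 -> E
Bits 01 -> H


Decoded message: HEEH


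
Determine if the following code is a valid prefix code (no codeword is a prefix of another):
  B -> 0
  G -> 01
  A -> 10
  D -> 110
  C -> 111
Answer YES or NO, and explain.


Checking each pair (does one codeword prefix another?):
  B='0' vs G='01': prefix -- VIOLATION

NO -- this is NOT a valid prefix code. B (0) is a prefix of G (01).


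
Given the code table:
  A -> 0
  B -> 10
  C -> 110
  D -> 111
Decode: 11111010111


Decoding:
111 -> D
110 -> C
10 -> B
111 -> D


Result: DCBD


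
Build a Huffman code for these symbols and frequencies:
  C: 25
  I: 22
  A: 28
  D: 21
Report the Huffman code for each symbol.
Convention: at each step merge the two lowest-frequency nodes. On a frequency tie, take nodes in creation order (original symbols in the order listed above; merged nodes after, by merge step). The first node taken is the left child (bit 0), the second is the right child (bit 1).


Huffman tree construction:
Step 1: Merge D(21) + I(22) = 43
Step 2: Merge C(25) + A(28) = 53
Step 3: Merge (D+I)(43) + (C+A)(53) = 96
Read each symbol's code off the tree from the root (left child = 0, right child = 1).

Codes:
  C: 10 (length 2)
  I: 01 (length 2)
  A: 11 (length 2)
  D: 00 (length 2)
Average code length: 192/96 = 2.0000 bits/symbol


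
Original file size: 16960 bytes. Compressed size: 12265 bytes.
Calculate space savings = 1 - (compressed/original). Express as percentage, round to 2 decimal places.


ratio = compressed/original = 12265/16960 = 0.723172
savings = 1 - ratio = 1 - 0.723172 = 0.276828
as a percentage: 0.276828 * 100 = 27.68%

Space savings = 1 - 12265/16960 = 27.68%


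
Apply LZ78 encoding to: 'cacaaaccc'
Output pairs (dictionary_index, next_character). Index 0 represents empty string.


LZ78 encoding steps:
Dictionary: {0: ''}
Step 1: w='' (idx 0), next='c' -> output (0, 'c'), add 'c' as idx 1
Step 2: w='' (idx 0), next='a' -> output (0, 'a'), add 'a' as idx 2
Step 3: w='c' (idx 1), next='a' -> output (1, 'a'), add 'ca' as idx 3
Step 4: w='a' (idx 2), next='a' -> output (2, 'a'), add 'aa' as idx 4
Step 5: w='c' (idx 1), next='c' -> output (1, 'c'), add 'cc' as idx 5
Step 6: w='c' (idx 1), end of input -> output (1, '')


Encoded: [(0, 'c'), (0, 'a'), (1, 'a'), (2, 'a'), (1, 'c'), (1, '')]


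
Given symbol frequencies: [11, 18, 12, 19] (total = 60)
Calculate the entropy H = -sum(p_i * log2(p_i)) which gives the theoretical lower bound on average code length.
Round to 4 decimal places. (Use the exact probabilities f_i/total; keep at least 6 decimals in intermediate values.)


Per-symbol terms -p_i * log2(p_i) with p_i = f_i/60:
  p = 11/60 = 0.183333: log2(p) = -2.447459, -p*log2(p) = 0.448701
  p = 18/60 = 0.300000: log2(p) = -1.736966, -p*log2(p) = 0.521090
  p = 12/60 = 0.200000: log2(p) = -2.321928, -p*log2(p) = 0.464386
  p = 19/60 = 0.316667: log2(p) = -1.658963, -p*log2(p) = 0.525338
H = 0.448701 + 0.521090 + 0.464386 + 0.525338 = 1.959515

H = 1.9595 bits/symbol


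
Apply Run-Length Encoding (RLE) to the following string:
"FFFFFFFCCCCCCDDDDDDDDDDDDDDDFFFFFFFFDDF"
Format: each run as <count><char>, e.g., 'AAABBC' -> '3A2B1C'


Scanning runs left to right:
  i=0: run of 'F' x 7 -> '7F'
  i=7: run of 'C' x 6 -> '6C'
  i=13: run of 'D' x 15 -> '15D'
  i=28: run of 'F' x 8 -> '8F'
  i=36: run of 'D' x 2 -> '2D'
  i=38: run of 'F' x 1 -> '1F'

RLE = 7F6C15D8F2D1F


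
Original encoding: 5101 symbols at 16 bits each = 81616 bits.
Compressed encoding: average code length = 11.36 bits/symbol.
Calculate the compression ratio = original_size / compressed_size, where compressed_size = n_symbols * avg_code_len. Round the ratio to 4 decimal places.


original_size = n_symbols * orig_bits = 5101 * 16 = 81616 bits
compressed_size = n_symbols * avg_code_len = 5101 * 11.36 = 57947.36 bits
ratio = original_size / compressed_size = 81616 / 57947.36 = 1.4085

Compression ratio = 1.4085


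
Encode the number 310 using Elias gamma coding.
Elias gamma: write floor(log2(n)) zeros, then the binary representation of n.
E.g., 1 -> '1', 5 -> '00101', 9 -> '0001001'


num_bits = floor(log2(310)) + 1 = 9
leading_zeros = num_bits - 1 = 8
binary(310) = 100110110

Elias gamma(310) = '00000000' + '100110110' = 00000000100110110 (17 bits)


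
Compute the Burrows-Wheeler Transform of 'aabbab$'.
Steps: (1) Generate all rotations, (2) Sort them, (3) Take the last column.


Rotations (sorted):
  0: $aabbab -> last char: b
  1: aabbab$ -> last char: $
  2: ab$aabb -> last char: b
  3: abbab$a -> last char: a
  4: b$aabba -> last char: a
  5: bab$aab -> last char: b
  6: bbab$aa -> last char: a


BWT = b$baaba


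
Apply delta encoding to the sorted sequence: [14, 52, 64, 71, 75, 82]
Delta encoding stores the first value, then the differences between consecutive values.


First value: 14
Deltas:
  52 - 14 = 38
  64 - 52 = 12
  71 - 64 = 7
  75 - 71 = 4
  82 - 75 = 7


Delta encoded: [14, 38, 12, 7, 4, 7]


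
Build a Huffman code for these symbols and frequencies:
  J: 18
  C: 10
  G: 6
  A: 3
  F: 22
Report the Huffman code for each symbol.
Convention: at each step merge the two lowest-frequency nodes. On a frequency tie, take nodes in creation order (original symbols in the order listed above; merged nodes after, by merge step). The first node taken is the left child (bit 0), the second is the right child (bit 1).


Huffman tree construction:
Step 1: Merge A(3) + G(6) = 9
Step 2: Merge (A+G)(9) + C(10) = 19
Step 3: Merge J(18) + ((A+G)+C)(19) = 37
Step 4: Merge F(22) + (J+((A+G)+C))(37) = 59
Read each symbol's code off the tree from the root (left child = 0, right child = 1).

Codes:
  J: 10 (length 2)
  C: 111 (length 3)
  G: 1101 (length 4)
  A: 1100 (length 4)
  F: 0 (length 1)
Average code length: 124/59 = 2.1017 bits/symbol


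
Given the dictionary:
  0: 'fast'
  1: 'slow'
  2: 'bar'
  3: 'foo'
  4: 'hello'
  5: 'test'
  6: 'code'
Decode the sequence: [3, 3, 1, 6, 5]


Look up each index in the dictionary:
  3 -> 'foo'
  3 -> 'foo'
  1 -> 'slow'
  6 -> 'code'
  5 -> 'test'

Decoded: "foo foo slow code test"


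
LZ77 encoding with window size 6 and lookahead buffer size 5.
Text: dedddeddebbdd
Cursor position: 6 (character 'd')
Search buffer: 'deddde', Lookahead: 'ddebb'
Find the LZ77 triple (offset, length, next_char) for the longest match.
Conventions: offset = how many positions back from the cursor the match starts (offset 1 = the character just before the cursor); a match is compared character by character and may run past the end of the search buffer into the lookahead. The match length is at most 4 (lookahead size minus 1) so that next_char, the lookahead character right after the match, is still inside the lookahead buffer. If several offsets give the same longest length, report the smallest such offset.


Try each offset into the search buffer:
  offset=1 (pos 5, char 'e'): match length 0
  offset=2 (pos 4, char 'd'): match length 1
  offset=3 (pos 3, char 'd'): match length 3
  offset=4 (pos 2, char 'd'): match length 2
  offset=5 (pos 1, char 'e'): match length 0
  offset=6 (pos 0, char 'd'): match length 1
Longest match has length 3 at offset 3.
next_char = character at position 6 + 3 = 9 -> 'b'

Best match: offset=3, length=3 (matching 'dde' starting at position 3)
LZ77 triple: (3, 3, 'b')


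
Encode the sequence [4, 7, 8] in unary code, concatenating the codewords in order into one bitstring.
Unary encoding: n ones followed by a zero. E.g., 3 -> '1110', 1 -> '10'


Encode each number as n ones followed by a terminating 0:
  4 -> 11110 (5 bits)
  7 -> 11111110 (8 bits)
  8 -> 111111110 (9 bits)
Total length = 5 + 8 + 9 = 22 bits.

Unary([4, 7, 8]) = 1111011111110111111110 (22 bits)


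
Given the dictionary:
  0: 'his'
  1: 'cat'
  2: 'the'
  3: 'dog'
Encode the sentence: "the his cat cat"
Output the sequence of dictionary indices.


Look up each word in the dictionary:
  'the' -> 2
  'his' -> 0
  'cat' -> 1
  'cat' -> 1

Encoded: [2, 0, 1, 1]


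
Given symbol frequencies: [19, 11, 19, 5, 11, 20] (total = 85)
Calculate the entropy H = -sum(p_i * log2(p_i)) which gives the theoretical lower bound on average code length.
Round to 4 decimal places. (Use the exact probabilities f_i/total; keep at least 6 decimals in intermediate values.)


Per-symbol terms -p_i * log2(p_i) with p_i = f_i/85:
  p = 19/85 = 0.223529: log2(p) = -2.161463, -p*log2(p) = 0.483151
  p = 11/85 = 0.129412: log2(p) = -2.949959, -p*log2(p) = 0.381759
  p = 19/85 = 0.223529: log2(p) = -2.161463, -p*log2(p) = 0.483151
  p = 5/85 = 0.058824: log2(p) = -4.087463, -p*log2(p) = 0.240439
  p = 11/85 = 0.129412: log2(p) = -2.949959, -p*log2(p) = 0.381759
  p = 20/85 = 0.235294: log2(p) = -2.087463, -p*log2(p) = 0.491168
H = 0.483151 + 0.381759 + 0.483151 + 0.240439 + 0.381759 + 0.491168 = 2.461427

H = 2.4614 bits/symbol


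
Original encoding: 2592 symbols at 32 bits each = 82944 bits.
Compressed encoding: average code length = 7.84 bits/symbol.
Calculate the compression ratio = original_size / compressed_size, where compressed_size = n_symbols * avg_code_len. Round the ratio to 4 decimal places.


original_size = n_symbols * orig_bits = 2592 * 32 = 82944 bits
compressed_size = n_symbols * avg_code_len = 2592 * 7.84 = 20321.28 bits
ratio = original_size / compressed_size = 82944 / 20321.28 = 4.0816

Compression ratio = 4.0816


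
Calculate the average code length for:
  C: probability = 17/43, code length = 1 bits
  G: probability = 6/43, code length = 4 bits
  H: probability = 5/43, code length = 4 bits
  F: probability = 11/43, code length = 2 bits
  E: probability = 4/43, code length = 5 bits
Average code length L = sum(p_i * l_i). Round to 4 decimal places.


Weighted contributions p_i * l_i:
  C: (17/43) * 1 = 17/43
  G: (6/43) * 4 = 24/43
  H: (5/43) * 4 = 20/43
  F: (11/43) * 2 = 22/43
  E: (4/43) * 5 = 20/43
Sum = (17 + 24 + 20 + 22 + 20)/43 = 103/43

L = 103/43 = 2.3953 bits/symbol


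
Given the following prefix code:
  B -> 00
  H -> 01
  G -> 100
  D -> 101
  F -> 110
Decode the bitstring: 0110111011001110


Decoding step by step:
Bits 01 -> H
Bits 101 -> D
Bits 110 -> F
Bits 110 -> F
Bits 01 -> H
Bits 110 -> F


Decoded message: HDFFHF


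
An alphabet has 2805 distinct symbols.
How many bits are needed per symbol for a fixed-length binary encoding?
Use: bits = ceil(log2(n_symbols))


log2(2805) = 11.4538
Bracket: 2^11 = 2048 < 2805 <= 2^12 = 4096
So ceil(log2(2805)) = 12

bits = ceil(log2(2805)) = ceil(11.4538) = 12 bits


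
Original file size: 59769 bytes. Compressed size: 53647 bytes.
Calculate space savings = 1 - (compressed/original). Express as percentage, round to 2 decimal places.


ratio = compressed/original = 53647/59769 = 0.897572
savings = 1 - ratio = 1 - 0.897572 = 0.102428
as a percentage: 0.102428 * 100 = 10.24%

Space savings = 1 - 53647/59769 = 10.24%


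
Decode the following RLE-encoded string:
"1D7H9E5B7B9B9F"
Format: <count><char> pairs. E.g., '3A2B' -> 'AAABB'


Expanding each <count><char> pair:
  1D -> 'D'
  7H -> 'HHHHHHH'
  9E -> 'EEEEEEEEE'
  5B -> 'BBBBB'
  7B -> 'BBBBBBB'
  9B -> 'BBBBBBBBB'
  9F -> 'FFFFFFFFF'

Decoded = DHHHHHHHEEEEEEEEEBBBBBBBBBBBBBBBBBBBBBFFFFFFFFF


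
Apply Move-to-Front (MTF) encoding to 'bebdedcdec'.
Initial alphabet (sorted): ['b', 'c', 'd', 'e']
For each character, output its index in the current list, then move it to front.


MTF encoding:
'b': index 0 in ['b', 'c', 'd', 'e'] -> ['b', 'c', 'd', 'e']
'e': index 3 in ['b', 'c', 'd', 'e'] -> ['e', 'b', 'c', 'd']
'b': index 1 in ['e', 'b', 'c', 'd'] -> ['b', 'e', 'c', 'd']
'd': index 3 in ['b', 'e', 'c', 'd'] -> ['d', 'b', 'e', 'c']
'e': index 2 in ['d', 'b', 'e', 'c'] -> ['e', 'd', 'b', 'c']
'd': index 1 in ['e', 'd', 'b', 'c'] -> ['d', 'e', 'b', 'c']
'c': index 3 in ['d', 'e', 'b', 'c'] -> ['c', 'd', 'e', 'b']
'd': index 1 in ['c', 'd', 'e', 'b'] -> ['d', 'c', 'e', 'b']
'e': index 2 in ['d', 'c', 'e', 'b'] -> ['e', 'd', 'c', 'b']
'c': index 2 in ['e', 'd', 'c', 'b'] -> ['c', 'e', 'd', 'b']


Output: [0, 3, 1, 3, 2, 1, 3, 1, 2, 2]


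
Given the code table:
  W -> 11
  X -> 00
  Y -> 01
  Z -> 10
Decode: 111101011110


Decoding:
11 -> W
11 -> W
01 -> Y
01 -> Y
11 -> W
10 -> Z


Result: WWYYWZ


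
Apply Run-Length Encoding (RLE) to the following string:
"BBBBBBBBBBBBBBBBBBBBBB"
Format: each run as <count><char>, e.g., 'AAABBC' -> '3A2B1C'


Scanning runs left to right:
  i=0: run of 'B' x 22 -> '22B'

RLE = 22B


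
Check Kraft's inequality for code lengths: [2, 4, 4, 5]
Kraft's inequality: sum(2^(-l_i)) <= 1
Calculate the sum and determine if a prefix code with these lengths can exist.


Sum = 2^(-2) + 2^(-4) + 2^(-4) + 2^(-5)
    = 0.25 + 0.0625 + 0.0625 + 0.03125
    = 13/32 = 0.40625
Since 0.40625 <= 1, Kraft's inequality IS satisfied.
A prefix code with these lengths CAN exist.

Kraft sum = 0.40625. Satisfied.


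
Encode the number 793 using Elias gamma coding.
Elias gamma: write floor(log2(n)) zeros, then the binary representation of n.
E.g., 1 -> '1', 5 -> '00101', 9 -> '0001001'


num_bits = floor(log2(793)) + 1 = 10
leading_zeros = num_bits - 1 = 9
binary(793) = 1100011001

Elias gamma(793) = '000000000' + '1100011001' = 0000000001100011001 (19 bits)


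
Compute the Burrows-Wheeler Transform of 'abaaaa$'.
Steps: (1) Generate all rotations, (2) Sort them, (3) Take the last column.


Rotations (sorted):
  0: $abaaaa -> last char: a
  1: a$abaaa -> last char: a
  2: aa$abaa -> last char: a
  3: aaa$aba -> last char: a
  4: aaaa$ab -> last char: b
  5: abaaaa$ -> last char: $
  6: baaaa$a -> last char: a


BWT = aaaab$a


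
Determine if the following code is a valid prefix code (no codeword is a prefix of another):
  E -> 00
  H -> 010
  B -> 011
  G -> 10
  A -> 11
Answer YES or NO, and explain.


Checking each pair (does one codeword prefix another?):
  E='00' vs H='010': no prefix
  E='00' vs B='011': no prefix
  E='00' vs G='10': no prefix
  E='00' vs A='11': no prefix
  H='010' vs E='00': no prefix
  H='010' vs B='011': no prefix
  H='010' vs G='10': no prefix
  H='010' vs A='11': no prefix
  B='011' vs E='00': no prefix
  B='011' vs H='010': no prefix
  B='011' vs G='10': no prefix
  B='011' vs A='11': no prefix
  G='10' vs E='00': no prefix
  G='10' vs H='010': no prefix
  G='10' vs B='011': no prefix
  G='10' vs A='11': no prefix
  A='11' vs E='00': no prefix
  A='11' vs H='010': no prefix
  A='11' vs B='011': no prefix
  A='11' vs G='10': no prefix
No violation found over all pairs.

YES -- this is a valid prefix code. No codeword is a prefix of any other codeword.


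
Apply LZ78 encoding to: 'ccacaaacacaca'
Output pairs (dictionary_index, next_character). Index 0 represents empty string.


LZ78 encoding steps:
Dictionary: {0: ''}
Step 1: w='' (idx 0), next='c' -> output (0, 'c'), add 'c' as idx 1
Step 2: w='c' (idx 1), next='a' -> output (1, 'a'), add 'ca' as idx 2
Step 3: w='ca' (idx 2), next='a' -> output (2, 'a'), add 'caa' as idx 3
Step 4: w='' (idx 0), next='a' -> output (0, 'a'), add 'a' as idx 4
Step 5: w='ca' (idx 2), next='c' -> output (2, 'c'), add 'cac' as idx 5
Step 6: w='a' (idx 4), next='c' -> output (4, 'c'), add 'ac' as idx 6
Step 7: w='a' (idx 4), end of input -> output (4, '')


Encoded: [(0, 'c'), (1, 'a'), (2, 'a'), (0, 'a'), (2, 'c'), (4, 'c'), (4, '')]


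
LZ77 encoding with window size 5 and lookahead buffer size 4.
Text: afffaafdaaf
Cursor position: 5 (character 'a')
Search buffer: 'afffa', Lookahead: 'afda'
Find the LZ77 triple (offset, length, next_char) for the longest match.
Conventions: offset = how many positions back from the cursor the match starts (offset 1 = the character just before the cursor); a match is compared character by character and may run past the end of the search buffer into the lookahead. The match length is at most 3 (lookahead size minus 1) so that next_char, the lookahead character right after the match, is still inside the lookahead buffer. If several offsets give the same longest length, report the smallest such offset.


Try each offset into the search buffer:
  offset=1 (pos 4, char 'a'): match length 1
  offset=2 (pos 3, char 'f'): match length 0
  offset=3 (pos 2, char 'f'): match length 0
  offset=4 (pos 1, char 'f'): match length 0
  offset=5 (pos 0, char 'a'): match length 2
Longest match has length 2 at offset 5.
next_char = character at position 5 + 2 = 7 -> 'd'

Best match: offset=5, length=2 (matching 'af' starting at position 0)
LZ77 triple: (5, 2, 'd')


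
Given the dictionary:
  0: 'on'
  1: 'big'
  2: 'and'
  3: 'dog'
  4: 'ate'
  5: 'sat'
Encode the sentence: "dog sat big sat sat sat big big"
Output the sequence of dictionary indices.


Look up each word in the dictionary:
  'dog' -> 3
  'sat' -> 5
  'big' -> 1
  'sat' -> 5
  'sat' -> 5
  'sat' -> 5
  'big' -> 1
  'big' -> 1

Encoded: [3, 5, 1, 5, 5, 5, 1, 1]


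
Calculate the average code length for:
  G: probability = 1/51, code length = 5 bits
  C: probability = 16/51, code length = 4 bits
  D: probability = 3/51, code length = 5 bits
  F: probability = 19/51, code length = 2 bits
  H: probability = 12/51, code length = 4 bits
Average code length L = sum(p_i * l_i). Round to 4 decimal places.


Weighted contributions p_i * l_i:
  G: (1/51) * 5 = 5/51
  C: (16/51) * 4 = 64/51
  D: (3/51) * 5 = 15/51
  F: (19/51) * 2 = 38/51
  H: (12/51) * 4 = 48/51
Sum = (5 + 64 + 15 + 38 + 48)/51 = 170/51

L = 170/51 = 3.3333 bits/symbol


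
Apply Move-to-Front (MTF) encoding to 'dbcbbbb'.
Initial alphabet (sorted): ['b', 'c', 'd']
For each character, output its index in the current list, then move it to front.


MTF encoding:
'd': index 2 in ['b', 'c', 'd'] -> ['d', 'b', 'c']
'b': index 1 in ['d', 'b', 'c'] -> ['b', 'd', 'c']
'c': index 2 in ['b', 'd', 'c'] -> ['c', 'b', 'd']
'b': index 1 in ['c', 'b', 'd'] -> ['b', 'c', 'd']
'b': index 0 in ['b', 'c', 'd'] -> ['b', 'c', 'd']
'b': index 0 in ['b', 'c', 'd'] -> ['b', 'c', 'd']
'b': index 0 in ['b', 'c', 'd'] -> ['b', 'c', 'd']


Output: [2, 1, 2, 1, 0, 0, 0]


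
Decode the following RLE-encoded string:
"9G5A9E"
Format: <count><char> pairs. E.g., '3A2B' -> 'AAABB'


Expanding each <count><char> pair:
  9G -> 'GGGGGGGGG'
  5A -> 'AAAAA'
  9E -> 'EEEEEEEEE'

Decoded = GGGGGGGGGAAAAAEEEEEEEEE


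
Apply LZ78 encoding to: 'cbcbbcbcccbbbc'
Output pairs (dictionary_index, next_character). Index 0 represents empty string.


LZ78 encoding steps:
Dictionary: {0: ''}
Step 1: w='' (idx 0), next='c' -> output (0, 'c'), add 'c' as idx 1
Step 2: w='' (idx 0), next='b' -> output (0, 'b'), add 'b' as idx 2
Step 3: w='c' (idx 1), next='b' -> output (1, 'b'), add 'cb' as idx 3
Step 4: w='b' (idx 2), next='c' -> output (2, 'c'), add 'bc' as idx 4
Step 5: w='bc' (idx 4), next='c' -> output (4, 'c'), add 'bcc' as idx 5
Step 6: w='cb' (idx 3), next='b' -> output (3, 'b'), add 'cbb' as idx 6
Step 7: w='bc' (idx 4), end of input -> output (4, '')


Encoded: [(0, 'c'), (0, 'b'), (1, 'b'), (2, 'c'), (4, 'c'), (3, 'b'), (4, '')]


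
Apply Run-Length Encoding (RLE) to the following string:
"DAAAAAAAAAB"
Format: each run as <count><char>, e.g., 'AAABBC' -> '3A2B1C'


Scanning runs left to right:
  i=0: run of 'D' x 1 -> '1D'
  i=1: run of 'A' x 9 -> '9A'
  i=10: run of 'B' x 1 -> '1B'

RLE = 1D9A1B


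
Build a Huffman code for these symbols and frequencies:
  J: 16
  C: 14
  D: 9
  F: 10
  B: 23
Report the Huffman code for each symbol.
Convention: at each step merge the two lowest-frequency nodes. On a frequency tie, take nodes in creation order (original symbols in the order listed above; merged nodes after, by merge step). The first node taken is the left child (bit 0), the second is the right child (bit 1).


Huffman tree construction:
Step 1: Merge D(9) + F(10) = 19
Step 2: Merge C(14) + J(16) = 30
Step 3: Merge (D+F)(19) + B(23) = 42
Step 4: Merge (C+J)(30) + ((D+F)+B)(42) = 72
Read each symbol's code off the tree from the root (left child = 0, right child = 1).

Codes:
  J: 01 (length 2)
  C: 00 (length 2)
  D: 100 (length 3)
  F: 101 (length 3)
  B: 11 (length 2)
Average code length: 163/72 = 2.2639 bits/symbol


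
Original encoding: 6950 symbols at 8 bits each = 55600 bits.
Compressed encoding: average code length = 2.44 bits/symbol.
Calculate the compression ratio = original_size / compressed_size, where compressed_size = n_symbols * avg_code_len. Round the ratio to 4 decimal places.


original_size = n_symbols * orig_bits = 6950 * 8 = 55600 bits
compressed_size = n_symbols * avg_code_len = 6950 * 2.44 = 16958.0 bits
ratio = original_size / compressed_size = 55600 / 16958.0 = 3.2787

Compression ratio = 3.2787


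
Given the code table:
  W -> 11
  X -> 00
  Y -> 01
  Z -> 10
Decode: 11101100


Decoding:
11 -> W
10 -> Z
11 -> W
00 -> X


Result: WZWX


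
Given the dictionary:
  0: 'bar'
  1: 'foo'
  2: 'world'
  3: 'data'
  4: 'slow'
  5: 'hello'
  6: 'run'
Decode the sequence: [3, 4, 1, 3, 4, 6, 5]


Look up each index in the dictionary:
  3 -> 'data'
  4 -> 'slow'
  1 -> 'foo'
  3 -> 'data'
  4 -> 'slow'
  6 -> 'run'
  5 -> 'hello'

Decoded: "data slow foo data slow run hello"


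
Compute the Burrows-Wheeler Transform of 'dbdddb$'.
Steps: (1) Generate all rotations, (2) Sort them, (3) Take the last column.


Rotations (sorted):
  0: $dbdddb -> last char: b
  1: b$dbddd -> last char: d
  2: bdddb$d -> last char: d
  3: db$dbdd -> last char: d
  4: dbdddb$ -> last char: $
  5: ddb$dbd -> last char: d
  6: dddb$db -> last char: b


BWT = bddd$db


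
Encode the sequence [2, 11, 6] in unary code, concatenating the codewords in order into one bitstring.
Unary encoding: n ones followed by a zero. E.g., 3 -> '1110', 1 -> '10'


Encode each number as n ones followed by a terminating 0:
  2 -> 110 (3 bits)
  11 -> 111111111110 (12 bits)
  6 -> 1111110 (7 bits)
Total length = 3 + 12 + 7 = 22 bits.

Unary([2, 11, 6]) = 1101111111111101111110 (22 bits)


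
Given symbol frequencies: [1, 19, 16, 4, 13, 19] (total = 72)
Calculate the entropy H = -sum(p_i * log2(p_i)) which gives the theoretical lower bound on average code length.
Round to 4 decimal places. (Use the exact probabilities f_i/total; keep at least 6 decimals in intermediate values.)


Per-symbol terms -p_i * log2(p_i) with p_i = f_i/72:
  p = 1/72 = 0.013889: log2(p) = -6.169925, -p*log2(p) = 0.085693
  p = 19/72 = 0.263889: log2(p) = -1.921997, -p*log2(p) = 0.507194
  p = 16/72 = 0.222222: log2(p) = -2.169925, -p*log2(p) = 0.482206
  p = 4/72 = 0.055556: log2(p) = -4.169925, -p*log2(p) = 0.231663
  p = 13/72 = 0.180556: log2(p) = -2.469485, -p*log2(p) = 0.445879
  p = 19/72 = 0.263889: log2(p) = -1.921997, -p*log2(p) = 0.507194
H = 0.085693 + 0.507194 + 0.482206 + 0.231663 + 0.445879 + 0.507194 = 2.259829

H = 2.2598 bits/symbol


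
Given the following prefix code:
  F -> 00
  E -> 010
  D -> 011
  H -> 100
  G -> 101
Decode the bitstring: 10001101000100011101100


Decoding step by step:
Bits 100 -> H
Bits 011 -> D
Bits 010 -> E
Bits 00 -> F
Bits 100 -> H
Bits 011 -> D
Bits 101 -> G
Bits 100 -> H


Decoded message: HDEFHDGH


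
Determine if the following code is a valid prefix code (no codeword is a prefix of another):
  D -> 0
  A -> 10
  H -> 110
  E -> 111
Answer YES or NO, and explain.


Checking each pair (does one codeword prefix another?):
  D='0' vs A='10': no prefix
  D='0' vs H='110': no prefix
  D='0' vs E='111': no prefix
  A='10' vs D='0': no prefix
  A='10' vs H='110': no prefix
  A='10' vs E='111': no prefix
  H='110' vs D='0': no prefix
  H='110' vs A='10': no prefix
  H='110' vs E='111': no prefix
  E='111' vs D='0': no prefix
  E='111' vs A='10': no prefix
  E='111' vs H='110': no prefix
No violation found over all pairs.

YES -- this is a valid prefix code. No codeword is a prefix of any other codeword.


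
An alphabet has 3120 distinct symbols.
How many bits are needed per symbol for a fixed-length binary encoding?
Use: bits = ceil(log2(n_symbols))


log2(3120) = 11.6073
Bracket: 2^11 = 2048 < 3120 <= 2^12 = 4096
So ceil(log2(3120)) = 12

bits = ceil(log2(3120)) = ceil(11.6073) = 12 bits


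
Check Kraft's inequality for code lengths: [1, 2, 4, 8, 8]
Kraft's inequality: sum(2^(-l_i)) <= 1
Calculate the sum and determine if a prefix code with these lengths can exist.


Sum = 2^(-1) + 2^(-2) + 2^(-4) + 2^(-8) + 2^(-8)
    = 0.5 + 0.25 + 0.0625 + 0.00390625 + 0.00390625
    = 210/256 = 0.8203125
Since 0.8203125 <= 1, Kraft's inequality IS satisfied.
A prefix code with these lengths CAN exist.

Kraft sum = 0.8203125. Satisfied.


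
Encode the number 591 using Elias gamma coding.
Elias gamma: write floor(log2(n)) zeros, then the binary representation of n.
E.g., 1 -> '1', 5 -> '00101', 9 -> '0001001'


num_bits = floor(log2(591)) + 1 = 10
leading_zeros = num_bits - 1 = 9
binary(591) = 1001001111

Elias gamma(591) = '000000000' + '1001001111' = 0000000001001001111 (19 bits)


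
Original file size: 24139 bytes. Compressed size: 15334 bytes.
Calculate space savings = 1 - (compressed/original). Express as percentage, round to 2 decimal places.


ratio = compressed/original = 15334/24139 = 0.635238
savings = 1 - ratio = 1 - 0.635238 = 0.364762
as a percentage: 0.364762 * 100 = 36.48%

Space savings = 1 - 15334/24139 = 36.48%


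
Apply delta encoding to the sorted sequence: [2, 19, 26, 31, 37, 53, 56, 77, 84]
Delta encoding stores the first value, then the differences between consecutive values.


First value: 2
Deltas:
  19 - 2 = 17
  26 - 19 = 7
  31 - 26 = 5
  37 - 31 = 6
  53 - 37 = 16
  56 - 53 = 3
  77 - 56 = 21
  84 - 77 = 7


Delta encoded: [2, 17, 7, 5, 6, 16, 3, 21, 7]


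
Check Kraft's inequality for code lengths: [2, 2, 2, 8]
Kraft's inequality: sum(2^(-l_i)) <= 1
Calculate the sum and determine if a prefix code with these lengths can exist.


Sum = 2^(-2) + 2^(-2) + 2^(-2) + 2^(-8)
    = 0.25 + 0.25 + 0.25 + 0.00390625
    = 193/256 = 0.75390625
Since 0.75390625 <= 1, Kraft's inequality IS satisfied.
A prefix code with these lengths CAN exist.

Kraft sum = 0.75390625. Satisfied.


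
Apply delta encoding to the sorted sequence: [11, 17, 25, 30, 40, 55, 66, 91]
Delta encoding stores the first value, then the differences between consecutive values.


First value: 11
Deltas:
  17 - 11 = 6
  25 - 17 = 8
  30 - 25 = 5
  40 - 30 = 10
  55 - 40 = 15
  66 - 55 = 11
  91 - 66 = 25


Delta encoded: [11, 6, 8, 5, 10, 15, 11, 25]
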